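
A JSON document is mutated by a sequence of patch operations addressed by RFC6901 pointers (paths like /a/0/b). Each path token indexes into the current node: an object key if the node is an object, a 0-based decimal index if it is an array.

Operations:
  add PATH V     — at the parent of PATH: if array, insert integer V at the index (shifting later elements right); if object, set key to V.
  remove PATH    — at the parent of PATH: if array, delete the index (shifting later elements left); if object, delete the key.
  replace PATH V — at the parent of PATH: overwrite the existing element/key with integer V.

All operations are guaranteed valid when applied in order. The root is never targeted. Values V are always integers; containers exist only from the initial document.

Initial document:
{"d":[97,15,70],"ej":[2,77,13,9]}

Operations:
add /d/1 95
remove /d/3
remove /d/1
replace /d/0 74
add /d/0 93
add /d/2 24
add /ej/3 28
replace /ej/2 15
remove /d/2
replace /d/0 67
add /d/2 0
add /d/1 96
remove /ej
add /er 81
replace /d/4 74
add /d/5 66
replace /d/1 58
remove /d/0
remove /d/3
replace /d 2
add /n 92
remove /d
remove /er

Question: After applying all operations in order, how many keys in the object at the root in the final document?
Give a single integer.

After op 1 (add /d/1 95): {"d":[97,95,15,70],"ej":[2,77,13,9]}
After op 2 (remove /d/3): {"d":[97,95,15],"ej":[2,77,13,9]}
After op 3 (remove /d/1): {"d":[97,15],"ej":[2,77,13,9]}
After op 4 (replace /d/0 74): {"d":[74,15],"ej":[2,77,13,9]}
After op 5 (add /d/0 93): {"d":[93,74,15],"ej":[2,77,13,9]}
After op 6 (add /d/2 24): {"d":[93,74,24,15],"ej":[2,77,13,9]}
After op 7 (add /ej/3 28): {"d":[93,74,24,15],"ej":[2,77,13,28,9]}
After op 8 (replace /ej/2 15): {"d":[93,74,24,15],"ej":[2,77,15,28,9]}
After op 9 (remove /d/2): {"d":[93,74,15],"ej":[2,77,15,28,9]}
After op 10 (replace /d/0 67): {"d":[67,74,15],"ej":[2,77,15,28,9]}
After op 11 (add /d/2 0): {"d":[67,74,0,15],"ej":[2,77,15,28,9]}
After op 12 (add /d/1 96): {"d":[67,96,74,0,15],"ej":[2,77,15,28,9]}
After op 13 (remove /ej): {"d":[67,96,74,0,15]}
After op 14 (add /er 81): {"d":[67,96,74,0,15],"er":81}
After op 15 (replace /d/4 74): {"d":[67,96,74,0,74],"er":81}
After op 16 (add /d/5 66): {"d":[67,96,74,0,74,66],"er":81}
After op 17 (replace /d/1 58): {"d":[67,58,74,0,74,66],"er":81}
After op 18 (remove /d/0): {"d":[58,74,0,74,66],"er":81}
After op 19 (remove /d/3): {"d":[58,74,0,66],"er":81}
After op 20 (replace /d 2): {"d":2,"er":81}
After op 21 (add /n 92): {"d":2,"er":81,"n":92}
After op 22 (remove /d): {"er":81,"n":92}
After op 23 (remove /er): {"n":92}
Size at the root: 1

Answer: 1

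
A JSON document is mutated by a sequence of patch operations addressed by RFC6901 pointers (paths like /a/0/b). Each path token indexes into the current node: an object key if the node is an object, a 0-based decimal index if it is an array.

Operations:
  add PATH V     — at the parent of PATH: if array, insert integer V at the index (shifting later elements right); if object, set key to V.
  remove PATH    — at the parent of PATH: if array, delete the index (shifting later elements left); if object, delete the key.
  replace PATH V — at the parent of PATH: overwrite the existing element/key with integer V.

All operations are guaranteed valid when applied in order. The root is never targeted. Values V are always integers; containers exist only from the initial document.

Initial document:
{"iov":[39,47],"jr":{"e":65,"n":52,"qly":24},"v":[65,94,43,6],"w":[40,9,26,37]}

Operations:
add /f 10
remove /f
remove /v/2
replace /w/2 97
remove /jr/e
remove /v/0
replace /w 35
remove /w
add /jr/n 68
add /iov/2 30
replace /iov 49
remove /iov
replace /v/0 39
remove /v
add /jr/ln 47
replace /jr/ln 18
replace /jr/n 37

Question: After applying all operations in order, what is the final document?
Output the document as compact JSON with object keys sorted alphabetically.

After op 1 (add /f 10): {"f":10,"iov":[39,47],"jr":{"e":65,"n":52,"qly":24},"v":[65,94,43,6],"w":[40,9,26,37]}
After op 2 (remove /f): {"iov":[39,47],"jr":{"e":65,"n":52,"qly":24},"v":[65,94,43,6],"w":[40,9,26,37]}
After op 3 (remove /v/2): {"iov":[39,47],"jr":{"e":65,"n":52,"qly":24},"v":[65,94,6],"w":[40,9,26,37]}
After op 4 (replace /w/2 97): {"iov":[39,47],"jr":{"e":65,"n":52,"qly":24},"v":[65,94,6],"w":[40,9,97,37]}
After op 5 (remove /jr/e): {"iov":[39,47],"jr":{"n":52,"qly":24},"v":[65,94,6],"w":[40,9,97,37]}
After op 6 (remove /v/0): {"iov":[39,47],"jr":{"n":52,"qly":24},"v":[94,6],"w":[40,9,97,37]}
After op 7 (replace /w 35): {"iov":[39,47],"jr":{"n":52,"qly":24},"v":[94,6],"w":35}
After op 8 (remove /w): {"iov":[39,47],"jr":{"n":52,"qly":24},"v":[94,6]}
After op 9 (add /jr/n 68): {"iov":[39,47],"jr":{"n":68,"qly":24},"v":[94,6]}
After op 10 (add /iov/2 30): {"iov":[39,47,30],"jr":{"n":68,"qly":24},"v":[94,6]}
After op 11 (replace /iov 49): {"iov":49,"jr":{"n":68,"qly":24},"v":[94,6]}
After op 12 (remove /iov): {"jr":{"n":68,"qly":24},"v":[94,6]}
After op 13 (replace /v/0 39): {"jr":{"n":68,"qly":24},"v":[39,6]}
After op 14 (remove /v): {"jr":{"n":68,"qly":24}}
After op 15 (add /jr/ln 47): {"jr":{"ln":47,"n":68,"qly":24}}
After op 16 (replace /jr/ln 18): {"jr":{"ln":18,"n":68,"qly":24}}
After op 17 (replace /jr/n 37): {"jr":{"ln":18,"n":37,"qly":24}}

Answer: {"jr":{"ln":18,"n":37,"qly":24}}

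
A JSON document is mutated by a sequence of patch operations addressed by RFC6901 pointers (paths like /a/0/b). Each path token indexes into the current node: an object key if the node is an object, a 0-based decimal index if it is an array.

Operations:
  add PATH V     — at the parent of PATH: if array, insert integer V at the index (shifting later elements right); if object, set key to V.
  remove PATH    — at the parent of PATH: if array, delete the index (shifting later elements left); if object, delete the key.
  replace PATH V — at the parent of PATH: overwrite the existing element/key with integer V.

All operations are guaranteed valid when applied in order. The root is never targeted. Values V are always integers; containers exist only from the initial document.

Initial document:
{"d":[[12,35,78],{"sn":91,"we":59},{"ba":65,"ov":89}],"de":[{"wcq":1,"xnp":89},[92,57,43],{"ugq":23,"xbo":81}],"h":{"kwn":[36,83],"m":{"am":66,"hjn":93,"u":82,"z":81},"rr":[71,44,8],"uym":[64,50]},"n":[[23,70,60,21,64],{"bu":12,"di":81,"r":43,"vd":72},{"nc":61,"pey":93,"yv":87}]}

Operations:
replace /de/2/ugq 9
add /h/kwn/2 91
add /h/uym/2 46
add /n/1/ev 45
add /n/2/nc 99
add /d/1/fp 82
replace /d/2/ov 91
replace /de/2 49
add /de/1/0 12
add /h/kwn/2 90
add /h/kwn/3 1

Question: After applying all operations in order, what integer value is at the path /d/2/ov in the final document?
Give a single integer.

After op 1 (replace /de/2/ugq 9): {"d":[[12,35,78],{"sn":91,"we":59},{"ba":65,"ov":89}],"de":[{"wcq":1,"xnp":89},[92,57,43],{"ugq":9,"xbo":81}],"h":{"kwn":[36,83],"m":{"am":66,"hjn":93,"u":82,"z":81},"rr":[71,44,8],"uym":[64,50]},"n":[[23,70,60,21,64],{"bu":12,"di":81,"r":43,"vd":72},{"nc":61,"pey":93,"yv":87}]}
After op 2 (add /h/kwn/2 91): {"d":[[12,35,78],{"sn":91,"we":59},{"ba":65,"ov":89}],"de":[{"wcq":1,"xnp":89},[92,57,43],{"ugq":9,"xbo":81}],"h":{"kwn":[36,83,91],"m":{"am":66,"hjn":93,"u":82,"z":81},"rr":[71,44,8],"uym":[64,50]},"n":[[23,70,60,21,64],{"bu":12,"di":81,"r":43,"vd":72},{"nc":61,"pey":93,"yv":87}]}
After op 3 (add /h/uym/2 46): {"d":[[12,35,78],{"sn":91,"we":59},{"ba":65,"ov":89}],"de":[{"wcq":1,"xnp":89},[92,57,43],{"ugq":9,"xbo":81}],"h":{"kwn":[36,83,91],"m":{"am":66,"hjn":93,"u":82,"z":81},"rr":[71,44,8],"uym":[64,50,46]},"n":[[23,70,60,21,64],{"bu":12,"di":81,"r":43,"vd":72},{"nc":61,"pey":93,"yv":87}]}
After op 4 (add /n/1/ev 45): {"d":[[12,35,78],{"sn":91,"we":59},{"ba":65,"ov":89}],"de":[{"wcq":1,"xnp":89},[92,57,43],{"ugq":9,"xbo":81}],"h":{"kwn":[36,83,91],"m":{"am":66,"hjn":93,"u":82,"z":81},"rr":[71,44,8],"uym":[64,50,46]},"n":[[23,70,60,21,64],{"bu":12,"di":81,"ev":45,"r":43,"vd":72},{"nc":61,"pey":93,"yv":87}]}
After op 5 (add /n/2/nc 99): {"d":[[12,35,78],{"sn":91,"we":59},{"ba":65,"ov":89}],"de":[{"wcq":1,"xnp":89},[92,57,43],{"ugq":9,"xbo":81}],"h":{"kwn":[36,83,91],"m":{"am":66,"hjn":93,"u":82,"z":81},"rr":[71,44,8],"uym":[64,50,46]},"n":[[23,70,60,21,64],{"bu":12,"di":81,"ev":45,"r":43,"vd":72},{"nc":99,"pey":93,"yv":87}]}
After op 6 (add /d/1/fp 82): {"d":[[12,35,78],{"fp":82,"sn":91,"we":59},{"ba":65,"ov":89}],"de":[{"wcq":1,"xnp":89},[92,57,43],{"ugq":9,"xbo":81}],"h":{"kwn":[36,83,91],"m":{"am":66,"hjn":93,"u":82,"z":81},"rr":[71,44,8],"uym":[64,50,46]},"n":[[23,70,60,21,64],{"bu":12,"di":81,"ev":45,"r":43,"vd":72},{"nc":99,"pey":93,"yv":87}]}
After op 7 (replace /d/2/ov 91): {"d":[[12,35,78],{"fp":82,"sn":91,"we":59},{"ba":65,"ov":91}],"de":[{"wcq":1,"xnp":89},[92,57,43],{"ugq":9,"xbo":81}],"h":{"kwn":[36,83,91],"m":{"am":66,"hjn":93,"u":82,"z":81},"rr":[71,44,8],"uym":[64,50,46]},"n":[[23,70,60,21,64],{"bu":12,"di":81,"ev":45,"r":43,"vd":72},{"nc":99,"pey":93,"yv":87}]}
After op 8 (replace /de/2 49): {"d":[[12,35,78],{"fp":82,"sn":91,"we":59},{"ba":65,"ov":91}],"de":[{"wcq":1,"xnp":89},[92,57,43],49],"h":{"kwn":[36,83,91],"m":{"am":66,"hjn":93,"u":82,"z":81},"rr":[71,44,8],"uym":[64,50,46]},"n":[[23,70,60,21,64],{"bu":12,"di":81,"ev":45,"r":43,"vd":72},{"nc":99,"pey":93,"yv":87}]}
After op 9 (add /de/1/0 12): {"d":[[12,35,78],{"fp":82,"sn":91,"we":59},{"ba":65,"ov":91}],"de":[{"wcq":1,"xnp":89},[12,92,57,43],49],"h":{"kwn":[36,83,91],"m":{"am":66,"hjn":93,"u":82,"z":81},"rr":[71,44,8],"uym":[64,50,46]},"n":[[23,70,60,21,64],{"bu":12,"di":81,"ev":45,"r":43,"vd":72},{"nc":99,"pey":93,"yv":87}]}
After op 10 (add /h/kwn/2 90): {"d":[[12,35,78],{"fp":82,"sn":91,"we":59},{"ba":65,"ov":91}],"de":[{"wcq":1,"xnp":89},[12,92,57,43],49],"h":{"kwn":[36,83,90,91],"m":{"am":66,"hjn":93,"u":82,"z":81},"rr":[71,44,8],"uym":[64,50,46]},"n":[[23,70,60,21,64],{"bu":12,"di":81,"ev":45,"r":43,"vd":72},{"nc":99,"pey":93,"yv":87}]}
After op 11 (add /h/kwn/3 1): {"d":[[12,35,78],{"fp":82,"sn":91,"we":59},{"ba":65,"ov":91}],"de":[{"wcq":1,"xnp":89},[12,92,57,43],49],"h":{"kwn":[36,83,90,1,91],"m":{"am":66,"hjn":93,"u":82,"z":81},"rr":[71,44,8],"uym":[64,50,46]},"n":[[23,70,60,21,64],{"bu":12,"di":81,"ev":45,"r":43,"vd":72},{"nc":99,"pey":93,"yv":87}]}
Value at /d/2/ov: 91

Answer: 91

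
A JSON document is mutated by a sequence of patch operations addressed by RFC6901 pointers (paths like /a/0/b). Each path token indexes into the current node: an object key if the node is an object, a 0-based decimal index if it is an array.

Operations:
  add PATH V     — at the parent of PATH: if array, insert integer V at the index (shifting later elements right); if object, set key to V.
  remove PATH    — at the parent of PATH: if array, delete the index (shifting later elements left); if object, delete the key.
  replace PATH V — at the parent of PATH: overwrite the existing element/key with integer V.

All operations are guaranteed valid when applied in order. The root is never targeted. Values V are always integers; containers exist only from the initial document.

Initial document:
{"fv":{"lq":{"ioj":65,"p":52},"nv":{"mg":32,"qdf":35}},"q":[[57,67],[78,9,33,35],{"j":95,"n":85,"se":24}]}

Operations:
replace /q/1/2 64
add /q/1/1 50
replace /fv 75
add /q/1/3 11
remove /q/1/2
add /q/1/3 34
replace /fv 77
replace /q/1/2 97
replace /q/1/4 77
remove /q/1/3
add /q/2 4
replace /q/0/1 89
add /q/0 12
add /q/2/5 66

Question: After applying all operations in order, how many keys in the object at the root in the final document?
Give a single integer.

After op 1 (replace /q/1/2 64): {"fv":{"lq":{"ioj":65,"p":52},"nv":{"mg":32,"qdf":35}},"q":[[57,67],[78,9,64,35],{"j":95,"n":85,"se":24}]}
After op 2 (add /q/1/1 50): {"fv":{"lq":{"ioj":65,"p":52},"nv":{"mg":32,"qdf":35}},"q":[[57,67],[78,50,9,64,35],{"j":95,"n":85,"se":24}]}
After op 3 (replace /fv 75): {"fv":75,"q":[[57,67],[78,50,9,64,35],{"j":95,"n":85,"se":24}]}
After op 4 (add /q/1/3 11): {"fv":75,"q":[[57,67],[78,50,9,11,64,35],{"j":95,"n":85,"se":24}]}
After op 5 (remove /q/1/2): {"fv":75,"q":[[57,67],[78,50,11,64,35],{"j":95,"n":85,"se":24}]}
After op 6 (add /q/1/3 34): {"fv":75,"q":[[57,67],[78,50,11,34,64,35],{"j":95,"n":85,"se":24}]}
After op 7 (replace /fv 77): {"fv":77,"q":[[57,67],[78,50,11,34,64,35],{"j":95,"n":85,"se":24}]}
After op 8 (replace /q/1/2 97): {"fv":77,"q":[[57,67],[78,50,97,34,64,35],{"j":95,"n":85,"se":24}]}
After op 9 (replace /q/1/4 77): {"fv":77,"q":[[57,67],[78,50,97,34,77,35],{"j":95,"n":85,"se":24}]}
After op 10 (remove /q/1/3): {"fv":77,"q":[[57,67],[78,50,97,77,35],{"j":95,"n":85,"se":24}]}
After op 11 (add /q/2 4): {"fv":77,"q":[[57,67],[78,50,97,77,35],4,{"j":95,"n":85,"se":24}]}
After op 12 (replace /q/0/1 89): {"fv":77,"q":[[57,89],[78,50,97,77,35],4,{"j":95,"n":85,"se":24}]}
After op 13 (add /q/0 12): {"fv":77,"q":[12,[57,89],[78,50,97,77,35],4,{"j":95,"n":85,"se":24}]}
After op 14 (add /q/2/5 66): {"fv":77,"q":[12,[57,89],[78,50,97,77,35,66],4,{"j":95,"n":85,"se":24}]}
Size at the root: 2

Answer: 2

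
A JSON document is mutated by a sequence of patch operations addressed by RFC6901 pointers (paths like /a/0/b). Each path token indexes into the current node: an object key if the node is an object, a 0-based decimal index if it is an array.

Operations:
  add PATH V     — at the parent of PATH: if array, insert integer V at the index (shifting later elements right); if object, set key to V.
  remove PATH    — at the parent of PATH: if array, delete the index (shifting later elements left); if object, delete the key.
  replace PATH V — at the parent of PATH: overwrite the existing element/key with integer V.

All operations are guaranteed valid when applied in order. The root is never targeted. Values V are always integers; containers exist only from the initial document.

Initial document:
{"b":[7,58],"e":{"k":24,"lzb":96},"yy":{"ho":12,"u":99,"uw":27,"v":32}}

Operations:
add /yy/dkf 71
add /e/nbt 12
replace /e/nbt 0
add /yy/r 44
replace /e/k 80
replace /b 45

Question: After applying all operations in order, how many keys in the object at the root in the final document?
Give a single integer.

After op 1 (add /yy/dkf 71): {"b":[7,58],"e":{"k":24,"lzb":96},"yy":{"dkf":71,"ho":12,"u":99,"uw":27,"v":32}}
After op 2 (add /e/nbt 12): {"b":[7,58],"e":{"k":24,"lzb":96,"nbt":12},"yy":{"dkf":71,"ho":12,"u":99,"uw":27,"v":32}}
After op 3 (replace /e/nbt 0): {"b":[7,58],"e":{"k":24,"lzb":96,"nbt":0},"yy":{"dkf":71,"ho":12,"u":99,"uw":27,"v":32}}
After op 4 (add /yy/r 44): {"b":[7,58],"e":{"k":24,"lzb":96,"nbt":0},"yy":{"dkf":71,"ho":12,"r":44,"u":99,"uw":27,"v":32}}
After op 5 (replace /e/k 80): {"b":[7,58],"e":{"k":80,"lzb":96,"nbt":0},"yy":{"dkf":71,"ho":12,"r":44,"u":99,"uw":27,"v":32}}
After op 6 (replace /b 45): {"b":45,"e":{"k":80,"lzb":96,"nbt":0},"yy":{"dkf":71,"ho":12,"r":44,"u":99,"uw":27,"v":32}}
Size at the root: 3

Answer: 3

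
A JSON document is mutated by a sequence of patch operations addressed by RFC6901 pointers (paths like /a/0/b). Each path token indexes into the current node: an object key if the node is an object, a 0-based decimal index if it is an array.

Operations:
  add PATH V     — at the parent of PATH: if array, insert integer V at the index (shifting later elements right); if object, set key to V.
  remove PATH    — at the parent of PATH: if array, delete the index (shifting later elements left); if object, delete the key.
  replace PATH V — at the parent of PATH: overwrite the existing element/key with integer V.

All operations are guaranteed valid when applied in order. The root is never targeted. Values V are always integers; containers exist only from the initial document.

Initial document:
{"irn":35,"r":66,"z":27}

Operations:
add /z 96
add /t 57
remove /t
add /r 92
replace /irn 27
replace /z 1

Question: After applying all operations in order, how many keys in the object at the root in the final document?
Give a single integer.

Answer: 3

Derivation:
After op 1 (add /z 96): {"irn":35,"r":66,"z":96}
After op 2 (add /t 57): {"irn":35,"r":66,"t":57,"z":96}
After op 3 (remove /t): {"irn":35,"r":66,"z":96}
After op 4 (add /r 92): {"irn":35,"r":92,"z":96}
After op 5 (replace /irn 27): {"irn":27,"r":92,"z":96}
After op 6 (replace /z 1): {"irn":27,"r":92,"z":1}
Size at the root: 3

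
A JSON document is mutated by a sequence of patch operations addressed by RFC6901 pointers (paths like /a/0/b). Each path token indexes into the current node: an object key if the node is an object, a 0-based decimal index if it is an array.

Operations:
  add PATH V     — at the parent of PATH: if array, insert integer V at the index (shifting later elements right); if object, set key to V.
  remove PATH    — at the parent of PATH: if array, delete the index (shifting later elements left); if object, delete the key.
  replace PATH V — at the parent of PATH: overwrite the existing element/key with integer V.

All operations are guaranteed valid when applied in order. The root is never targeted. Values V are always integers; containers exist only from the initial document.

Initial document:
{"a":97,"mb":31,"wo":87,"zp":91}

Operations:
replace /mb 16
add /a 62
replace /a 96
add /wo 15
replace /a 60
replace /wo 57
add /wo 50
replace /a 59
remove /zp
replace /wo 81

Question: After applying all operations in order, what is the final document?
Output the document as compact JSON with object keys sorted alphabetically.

Answer: {"a":59,"mb":16,"wo":81}

Derivation:
After op 1 (replace /mb 16): {"a":97,"mb":16,"wo":87,"zp":91}
After op 2 (add /a 62): {"a":62,"mb":16,"wo":87,"zp":91}
After op 3 (replace /a 96): {"a":96,"mb":16,"wo":87,"zp":91}
After op 4 (add /wo 15): {"a":96,"mb":16,"wo":15,"zp":91}
After op 5 (replace /a 60): {"a":60,"mb":16,"wo":15,"zp":91}
After op 6 (replace /wo 57): {"a":60,"mb":16,"wo":57,"zp":91}
After op 7 (add /wo 50): {"a":60,"mb":16,"wo":50,"zp":91}
After op 8 (replace /a 59): {"a":59,"mb":16,"wo":50,"zp":91}
After op 9 (remove /zp): {"a":59,"mb":16,"wo":50}
After op 10 (replace /wo 81): {"a":59,"mb":16,"wo":81}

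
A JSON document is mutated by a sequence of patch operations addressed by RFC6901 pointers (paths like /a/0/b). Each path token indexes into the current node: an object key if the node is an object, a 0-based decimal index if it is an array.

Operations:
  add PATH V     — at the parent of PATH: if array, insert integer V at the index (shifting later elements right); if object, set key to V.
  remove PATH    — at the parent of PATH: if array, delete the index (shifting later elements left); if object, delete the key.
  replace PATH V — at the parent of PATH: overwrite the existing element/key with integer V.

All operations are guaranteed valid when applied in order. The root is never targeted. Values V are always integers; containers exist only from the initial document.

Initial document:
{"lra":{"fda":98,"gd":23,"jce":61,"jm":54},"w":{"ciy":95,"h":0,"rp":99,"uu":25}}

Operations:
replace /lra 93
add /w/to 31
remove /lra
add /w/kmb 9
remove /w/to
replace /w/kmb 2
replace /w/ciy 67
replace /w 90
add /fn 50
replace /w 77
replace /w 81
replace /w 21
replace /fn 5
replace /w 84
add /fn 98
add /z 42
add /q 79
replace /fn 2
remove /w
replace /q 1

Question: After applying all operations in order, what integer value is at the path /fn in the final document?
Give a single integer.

After op 1 (replace /lra 93): {"lra":93,"w":{"ciy":95,"h":0,"rp":99,"uu":25}}
After op 2 (add /w/to 31): {"lra":93,"w":{"ciy":95,"h":0,"rp":99,"to":31,"uu":25}}
After op 3 (remove /lra): {"w":{"ciy":95,"h":0,"rp":99,"to":31,"uu":25}}
After op 4 (add /w/kmb 9): {"w":{"ciy":95,"h":0,"kmb":9,"rp":99,"to":31,"uu":25}}
After op 5 (remove /w/to): {"w":{"ciy":95,"h":0,"kmb":9,"rp":99,"uu":25}}
After op 6 (replace /w/kmb 2): {"w":{"ciy":95,"h":0,"kmb":2,"rp":99,"uu":25}}
After op 7 (replace /w/ciy 67): {"w":{"ciy":67,"h":0,"kmb":2,"rp":99,"uu":25}}
After op 8 (replace /w 90): {"w":90}
After op 9 (add /fn 50): {"fn":50,"w":90}
After op 10 (replace /w 77): {"fn":50,"w":77}
After op 11 (replace /w 81): {"fn":50,"w":81}
After op 12 (replace /w 21): {"fn":50,"w":21}
After op 13 (replace /fn 5): {"fn":5,"w":21}
After op 14 (replace /w 84): {"fn":5,"w":84}
After op 15 (add /fn 98): {"fn":98,"w":84}
After op 16 (add /z 42): {"fn":98,"w":84,"z":42}
After op 17 (add /q 79): {"fn":98,"q":79,"w":84,"z":42}
After op 18 (replace /fn 2): {"fn":2,"q":79,"w":84,"z":42}
After op 19 (remove /w): {"fn":2,"q":79,"z":42}
After op 20 (replace /q 1): {"fn":2,"q":1,"z":42}
Value at /fn: 2

Answer: 2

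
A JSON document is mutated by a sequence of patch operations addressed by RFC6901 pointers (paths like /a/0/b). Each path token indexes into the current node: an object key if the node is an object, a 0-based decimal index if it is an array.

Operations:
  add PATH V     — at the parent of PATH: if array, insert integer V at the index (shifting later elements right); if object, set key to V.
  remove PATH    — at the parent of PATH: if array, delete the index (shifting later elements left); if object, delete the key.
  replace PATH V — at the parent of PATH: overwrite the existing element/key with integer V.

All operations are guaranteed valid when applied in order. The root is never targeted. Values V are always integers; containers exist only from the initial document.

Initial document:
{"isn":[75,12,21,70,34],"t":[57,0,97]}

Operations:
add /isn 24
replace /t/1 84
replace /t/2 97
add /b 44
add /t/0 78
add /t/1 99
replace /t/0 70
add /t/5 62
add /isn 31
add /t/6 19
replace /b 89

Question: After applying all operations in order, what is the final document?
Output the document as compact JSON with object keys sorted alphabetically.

Answer: {"b":89,"isn":31,"t":[70,99,57,84,97,62,19]}

Derivation:
After op 1 (add /isn 24): {"isn":24,"t":[57,0,97]}
After op 2 (replace /t/1 84): {"isn":24,"t":[57,84,97]}
After op 3 (replace /t/2 97): {"isn":24,"t":[57,84,97]}
After op 4 (add /b 44): {"b":44,"isn":24,"t":[57,84,97]}
After op 5 (add /t/0 78): {"b":44,"isn":24,"t":[78,57,84,97]}
After op 6 (add /t/1 99): {"b":44,"isn":24,"t":[78,99,57,84,97]}
After op 7 (replace /t/0 70): {"b":44,"isn":24,"t":[70,99,57,84,97]}
After op 8 (add /t/5 62): {"b":44,"isn":24,"t":[70,99,57,84,97,62]}
After op 9 (add /isn 31): {"b":44,"isn":31,"t":[70,99,57,84,97,62]}
After op 10 (add /t/6 19): {"b":44,"isn":31,"t":[70,99,57,84,97,62,19]}
After op 11 (replace /b 89): {"b":89,"isn":31,"t":[70,99,57,84,97,62,19]}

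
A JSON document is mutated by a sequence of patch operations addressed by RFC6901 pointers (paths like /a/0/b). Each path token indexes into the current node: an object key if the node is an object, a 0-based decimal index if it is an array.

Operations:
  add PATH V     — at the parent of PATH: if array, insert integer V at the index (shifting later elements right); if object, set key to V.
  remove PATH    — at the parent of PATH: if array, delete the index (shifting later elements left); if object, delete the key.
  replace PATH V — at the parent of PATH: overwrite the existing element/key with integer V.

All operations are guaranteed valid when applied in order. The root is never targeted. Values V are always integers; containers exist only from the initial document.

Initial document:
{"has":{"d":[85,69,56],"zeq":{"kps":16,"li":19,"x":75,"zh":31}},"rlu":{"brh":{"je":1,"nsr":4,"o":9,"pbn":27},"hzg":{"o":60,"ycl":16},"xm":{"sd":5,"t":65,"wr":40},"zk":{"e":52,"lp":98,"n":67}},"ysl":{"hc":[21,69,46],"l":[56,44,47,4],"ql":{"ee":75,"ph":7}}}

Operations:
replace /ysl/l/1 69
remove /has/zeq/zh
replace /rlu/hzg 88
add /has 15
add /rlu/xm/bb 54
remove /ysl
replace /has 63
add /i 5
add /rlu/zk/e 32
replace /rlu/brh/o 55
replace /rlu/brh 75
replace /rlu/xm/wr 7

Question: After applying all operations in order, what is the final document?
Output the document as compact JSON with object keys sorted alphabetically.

After op 1 (replace /ysl/l/1 69): {"has":{"d":[85,69,56],"zeq":{"kps":16,"li":19,"x":75,"zh":31}},"rlu":{"brh":{"je":1,"nsr":4,"o":9,"pbn":27},"hzg":{"o":60,"ycl":16},"xm":{"sd":5,"t":65,"wr":40},"zk":{"e":52,"lp":98,"n":67}},"ysl":{"hc":[21,69,46],"l":[56,69,47,4],"ql":{"ee":75,"ph":7}}}
After op 2 (remove /has/zeq/zh): {"has":{"d":[85,69,56],"zeq":{"kps":16,"li":19,"x":75}},"rlu":{"brh":{"je":1,"nsr":4,"o":9,"pbn":27},"hzg":{"o":60,"ycl":16},"xm":{"sd":5,"t":65,"wr":40},"zk":{"e":52,"lp":98,"n":67}},"ysl":{"hc":[21,69,46],"l":[56,69,47,4],"ql":{"ee":75,"ph":7}}}
After op 3 (replace /rlu/hzg 88): {"has":{"d":[85,69,56],"zeq":{"kps":16,"li":19,"x":75}},"rlu":{"brh":{"je":1,"nsr":4,"o":9,"pbn":27},"hzg":88,"xm":{"sd":5,"t":65,"wr":40},"zk":{"e":52,"lp":98,"n":67}},"ysl":{"hc":[21,69,46],"l":[56,69,47,4],"ql":{"ee":75,"ph":7}}}
After op 4 (add /has 15): {"has":15,"rlu":{"brh":{"je":1,"nsr":4,"o":9,"pbn":27},"hzg":88,"xm":{"sd":5,"t":65,"wr":40},"zk":{"e":52,"lp":98,"n":67}},"ysl":{"hc":[21,69,46],"l":[56,69,47,4],"ql":{"ee":75,"ph":7}}}
After op 5 (add /rlu/xm/bb 54): {"has":15,"rlu":{"brh":{"je":1,"nsr":4,"o":9,"pbn":27},"hzg":88,"xm":{"bb":54,"sd":5,"t":65,"wr":40},"zk":{"e":52,"lp":98,"n":67}},"ysl":{"hc":[21,69,46],"l":[56,69,47,4],"ql":{"ee":75,"ph":7}}}
After op 6 (remove /ysl): {"has":15,"rlu":{"brh":{"je":1,"nsr":4,"o":9,"pbn":27},"hzg":88,"xm":{"bb":54,"sd":5,"t":65,"wr":40},"zk":{"e":52,"lp":98,"n":67}}}
After op 7 (replace /has 63): {"has":63,"rlu":{"brh":{"je":1,"nsr":4,"o":9,"pbn":27},"hzg":88,"xm":{"bb":54,"sd":5,"t":65,"wr":40},"zk":{"e":52,"lp":98,"n":67}}}
After op 8 (add /i 5): {"has":63,"i":5,"rlu":{"brh":{"je":1,"nsr":4,"o":9,"pbn":27},"hzg":88,"xm":{"bb":54,"sd":5,"t":65,"wr":40},"zk":{"e":52,"lp":98,"n":67}}}
After op 9 (add /rlu/zk/e 32): {"has":63,"i":5,"rlu":{"brh":{"je":1,"nsr":4,"o":9,"pbn":27},"hzg":88,"xm":{"bb":54,"sd":5,"t":65,"wr":40},"zk":{"e":32,"lp":98,"n":67}}}
After op 10 (replace /rlu/brh/o 55): {"has":63,"i":5,"rlu":{"brh":{"je":1,"nsr":4,"o":55,"pbn":27},"hzg":88,"xm":{"bb":54,"sd":5,"t":65,"wr":40},"zk":{"e":32,"lp":98,"n":67}}}
After op 11 (replace /rlu/brh 75): {"has":63,"i":5,"rlu":{"brh":75,"hzg":88,"xm":{"bb":54,"sd":5,"t":65,"wr":40},"zk":{"e":32,"lp":98,"n":67}}}
After op 12 (replace /rlu/xm/wr 7): {"has":63,"i":5,"rlu":{"brh":75,"hzg":88,"xm":{"bb":54,"sd":5,"t":65,"wr":7},"zk":{"e":32,"lp":98,"n":67}}}

Answer: {"has":63,"i":5,"rlu":{"brh":75,"hzg":88,"xm":{"bb":54,"sd":5,"t":65,"wr":7},"zk":{"e":32,"lp":98,"n":67}}}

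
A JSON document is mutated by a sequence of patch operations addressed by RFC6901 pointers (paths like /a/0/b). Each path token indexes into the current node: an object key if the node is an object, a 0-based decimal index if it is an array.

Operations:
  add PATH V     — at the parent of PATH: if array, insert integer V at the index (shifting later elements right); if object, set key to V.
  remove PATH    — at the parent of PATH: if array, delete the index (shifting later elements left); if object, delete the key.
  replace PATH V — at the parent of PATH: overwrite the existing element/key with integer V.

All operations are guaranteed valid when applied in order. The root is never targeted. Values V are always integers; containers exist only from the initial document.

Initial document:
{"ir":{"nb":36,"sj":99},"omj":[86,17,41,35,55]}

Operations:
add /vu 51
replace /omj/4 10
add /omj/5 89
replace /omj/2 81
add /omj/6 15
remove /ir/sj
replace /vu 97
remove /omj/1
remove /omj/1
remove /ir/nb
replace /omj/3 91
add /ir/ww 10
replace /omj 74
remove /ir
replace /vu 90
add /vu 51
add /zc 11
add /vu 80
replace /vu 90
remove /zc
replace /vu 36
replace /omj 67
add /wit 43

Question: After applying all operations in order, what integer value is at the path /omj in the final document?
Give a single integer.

After op 1 (add /vu 51): {"ir":{"nb":36,"sj":99},"omj":[86,17,41,35,55],"vu":51}
After op 2 (replace /omj/4 10): {"ir":{"nb":36,"sj":99},"omj":[86,17,41,35,10],"vu":51}
After op 3 (add /omj/5 89): {"ir":{"nb":36,"sj":99},"omj":[86,17,41,35,10,89],"vu":51}
After op 4 (replace /omj/2 81): {"ir":{"nb":36,"sj":99},"omj":[86,17,81,35,10,89],"vu":51}
After op 5 (add /omj/6 15): {"ir":{"nb":36,"sj":99},"omj":[86,17,81,35,10,89,15],"vu":51}
After op 6 (remove /ir/sj): {"ir":{"nb":36},"omj":[86,17,81,35,10,89,15],"vu":51}
After op 7 (replace /vu 97): {"ir":{"nb":36},"omj":[86,17,81,35,10,89,15],"vu":97}
After op 8 (remove /omj/1): {"ir":{"nb":36},"omj":[86,81,35,10,89,15],"vu":97}
After op 9 (remove /omj/1): {"ir":{"nb":36},"omj":[86,35,10,89,15],"vu":97}
After op 10 (remove /ir/nb): {"ir":{},"omj":[86,35,10,89,15],"vu":97}
After op 11 (replace /omj/3 91): {"ir":{},"omj":[86,35,10,91,15],"vu":97}
After op 12 (add /ir/ww 10): {"ir":{"ww":10},"omj":[86,35,10,91,15],"vu":97}
After op 13 (replace /omj 74): {"ir":{"ww":10},"omj":74,"vu":97}
After op 14 (remove /ir): {"omj":74,"vu":97}
After op 15 (replace /vu 90): {"omj":74,"vu":90}
After op 16 (add /vu 51): {"omj":74,"vu":51}
After op 17 (add /zc 11): {"omj":74,"vu":51,"zc":11}
After op 18 (add /vu 80): {"omj":74,"vu":80,"zc":11}
After op 19 (replace /vu 90): {"omj":74,"vu":90,"zc":11}
After op 20 (remove /zc): {"omj":74,"vu":90}
After op 21 (replace /vu 36): {"omj":74,"vu":36}
After op 22 (replace /omj 67): {"omj":67,"vu":36}
After op 23 (add /wit 43): {"omj":67,"vu":36,"wit":43}
Value at /omj: 67

Answer: 67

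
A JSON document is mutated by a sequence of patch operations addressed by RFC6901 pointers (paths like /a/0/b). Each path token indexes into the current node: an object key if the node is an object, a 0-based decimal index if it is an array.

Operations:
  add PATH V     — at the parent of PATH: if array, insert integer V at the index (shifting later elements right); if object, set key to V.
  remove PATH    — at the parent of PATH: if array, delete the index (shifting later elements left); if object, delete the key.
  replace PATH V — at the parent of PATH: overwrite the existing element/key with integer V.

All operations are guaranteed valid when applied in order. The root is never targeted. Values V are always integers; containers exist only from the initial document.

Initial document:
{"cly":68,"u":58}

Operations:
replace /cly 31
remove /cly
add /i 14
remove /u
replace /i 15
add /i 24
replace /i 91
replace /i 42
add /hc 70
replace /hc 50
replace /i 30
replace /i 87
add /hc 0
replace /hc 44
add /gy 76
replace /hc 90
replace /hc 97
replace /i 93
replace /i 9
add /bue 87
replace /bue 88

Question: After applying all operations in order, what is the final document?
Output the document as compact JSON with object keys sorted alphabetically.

Answer: {"bue":88,"gy":76,"hc":97,"i":9}

Derivation:
After op 1 (replace /cly 31): {"cly":31,"u":58}
After op 2 (remove /cly): {"u":58}
After op 3 (add /i 14): {"i":14,"u":58}
After op 4 (remove /u): {"i":14}
After op 5 (replace /i 15): {"i":15}
After op 6 (add /i 24): {"i":24}
After op 7 (replace /i 91): {"i":91}
After op 8 (replace /i 42): {"i":42}
After op 9 (add /hc 70): {"hc":70,"i":42}
After op 10 (replace /hc 50): {"hc":50,"i":42}
After op 11 (replace /i 30): {"hc":50,"i":30}
After op 12 (replace /i 87): {"hc":50,"i":87}
After op 13 (add /hc 0): {"hc":0,"i":87}
After op 14 (replace /hc 44): {"hc":44,"i":87}
After op 15 (add /gy 76): {"gy":76,"hc":44,"i":87}
After op 16 (replace /hc 90): {"gy":76,"hc":90,"i":87}
After op 17 (replace /hc 97): {"gy":76,"hc":97,"i":87}
After op 18 (replace /i 93): {"gy":76,"hc":97,"i":93}
After op 19 (replace /i 9): {"gy":76,"hc":97,"i":9}
After op 20 (add /bue 87): {"bue":87,"gy":76,"hc":97,"i":9}
After op 21 (replace /bue 88): {"bue":88,"gy":76,"hc":97,"i":9}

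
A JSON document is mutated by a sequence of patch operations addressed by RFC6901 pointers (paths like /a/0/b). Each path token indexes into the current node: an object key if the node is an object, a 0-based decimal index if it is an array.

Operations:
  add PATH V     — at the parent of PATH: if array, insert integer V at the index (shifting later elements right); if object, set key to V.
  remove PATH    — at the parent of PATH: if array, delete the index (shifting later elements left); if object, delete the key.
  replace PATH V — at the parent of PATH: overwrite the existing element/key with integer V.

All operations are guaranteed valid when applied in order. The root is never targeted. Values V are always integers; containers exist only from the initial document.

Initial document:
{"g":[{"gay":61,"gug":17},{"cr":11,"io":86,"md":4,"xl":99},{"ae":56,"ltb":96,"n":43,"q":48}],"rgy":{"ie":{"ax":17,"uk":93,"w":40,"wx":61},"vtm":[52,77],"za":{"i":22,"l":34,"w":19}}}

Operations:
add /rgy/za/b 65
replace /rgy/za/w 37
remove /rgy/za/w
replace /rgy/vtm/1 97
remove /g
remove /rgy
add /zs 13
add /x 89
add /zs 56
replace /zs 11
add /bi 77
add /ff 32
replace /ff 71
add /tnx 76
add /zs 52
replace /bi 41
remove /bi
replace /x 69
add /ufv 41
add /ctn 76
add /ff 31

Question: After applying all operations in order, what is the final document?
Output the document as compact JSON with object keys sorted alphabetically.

After op 1 (add /rgy/za/b 65): {"g":[{"gay":61,"gug":17},{"cr":11,"io":86,"md":4,"xl":99},{"ae":56,"ltb":96,"n":43,"q":48}],"rgy":{"ie":{"ax":17,"uk":93,"w":40,"wx":61},"vtm":[52,77],"za":{"b":65,"i":22,"l":34,"w":19}}}
After op 2 (replace /rgy/za/w 37): {"g":[{"gay":61,"gug":17},{"cr":11,"io":86,"md":4,"xl":99},{"ae":56,"ltb":96,"n":43,"q":48}],"rgy":{"ie":{"ax":17,"uk":93,"w":40,"wx":61},"vtm":[52,77],"za":{"b":65,"i":22,"l":34,"w":37}}}
After op 3 (remove /rgy/za/w): {"g":[{"gay":61,"gug":17},{"cr":11,"io":86,"md":4,"xl":99},{"ae":56,"ltb":96,"n":43,"q":48}],"rgy":{"ie":{"ax":17,"uk":93,"w":40,"wx":61},"vtm":[52,77],"za":{"b":65,"i":22,"l":34}}}
After op 4 (replace /rgy/vtm/1 97): {"g":[{"gay":61,"gug":17},{"cr":11,"io":86,"md":4,"xl":99},{"ae":56,"ltb":96,"n":43,"q":48}],"rgy":{"ie":{"ax":17,"uk":93,"w":40,"wx":61},"vtm":[52,97],"za":{"b":65,"i":22,"l":34}}}
After op 5 (remove /g): {"rgy":{"ie":{"ax":17,"uk":93,"w":40,"wx":61},"vtm":[52,97],"za":{"b":65,"i":22,"l":34}}}
After op 6 (remove /rgy): {}
After op 7 (add /zs 13): {"zs":13}
After op 8 (add /x 89): {"x":89,"zs":13}
After op 9 (add /zs 56): {"x":89,"zs":56}
After op 10 (replace /zs 11): {"x":89,"zs":11}
After op 11 (add /bi 77): {"bi":77,"x":89,"zs":11}
After op 12 (add /ff 32): {"bi":77,"ff":32,"x":89,"zs":11}
After op 13 (replace /ff 71): {"bi":77,"ff":71,"x":89,"zs":11}
After op 14 (add /tnx 76): {"bi":77,"ff":71,"tnx":76,"x":89,"zs":11}
After op 15 (add /zs 52): {"bi":77,"ff":71,"tnx":76,"x":89,"zs":52}
After op 16 (replace /bi 41): {"bi":41,"ff":71,"tnx":76,"x":89,"zs":52}
After op 17 (remove /bi): {"ff":71,"tnx":76,"x":89,"zs":52}
After op 18 (replace /x 69): {"ff":71,"tnx":76,"x":69,"zs":52}
After op 19 (add /ufv 41): {"ff":71,"tnx":76,"ufv":41,"x":69,"zs":52}
After op 20 (add /ctn 76): {"ctn":76,"ff":71,"tnx":76,"ufv":41,"x":69,"zs":52}
After op 21 (add /ff 31): {"ctn":76,"ff":31,"tnx":76,"ufv":41,"x":69,"zs":52}

Answer: {"ctn":76,"ff":31,"tnx":76,"ufv":41,"x":69,"zs":52}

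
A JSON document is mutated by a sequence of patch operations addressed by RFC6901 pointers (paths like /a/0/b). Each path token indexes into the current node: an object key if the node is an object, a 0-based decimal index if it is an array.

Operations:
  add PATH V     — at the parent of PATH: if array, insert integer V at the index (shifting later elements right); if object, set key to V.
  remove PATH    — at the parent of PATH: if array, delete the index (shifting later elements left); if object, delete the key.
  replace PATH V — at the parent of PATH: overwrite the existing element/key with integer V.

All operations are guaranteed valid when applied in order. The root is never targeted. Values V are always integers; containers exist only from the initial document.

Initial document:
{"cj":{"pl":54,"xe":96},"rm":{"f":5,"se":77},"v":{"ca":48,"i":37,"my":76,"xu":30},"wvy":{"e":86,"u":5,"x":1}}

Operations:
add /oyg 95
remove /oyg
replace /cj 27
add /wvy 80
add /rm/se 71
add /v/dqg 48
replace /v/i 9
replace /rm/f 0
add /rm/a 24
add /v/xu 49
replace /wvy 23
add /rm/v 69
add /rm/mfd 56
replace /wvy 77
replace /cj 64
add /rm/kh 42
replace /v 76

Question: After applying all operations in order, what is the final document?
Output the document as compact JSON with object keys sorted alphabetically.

Answer: {"cj":64,"rm":{"a":24,"f":0,"kh":42,"mfd":56,"se":71,"v":69},"v":76,"wvy":77}

Derivation:
After op 1 (add /oyg 95): {"cj":{"pl":54,"xe":96},"oyg":95,"rm":{"f":5,"se":77},"v":{"ca":48,"i":37,"my":76,"xu":30},"wvy":{"e":86,"u":5,"x":1}}
After op 2 (remove /oyg): {"cj":{"pl":54,"xe":96},"rm":{"f":5,"se":77},"v":{"ca":48,"i":37,"my":76,"xu":30},"wvy":{"e":86,"u":5,"x":1}}
After op 3 (replace /cj 27): {"cj":27,"rm":{"f":5,"se":77},"v":{"ca":48,"i":37,"my":76,"xu":30},"wvy":{"e":86,"u":5,"x":1}}
After op 4 (add /wvy 80): {"cj":27,"rm":{"f":5,"se":77},"v":{"ca":48,"i":37,"my":76,"xu":30},"wvy":80}
After op 5 (add /rm/se 71): {"cj":27,"rm":{"f":5,"se":71},"v":{"ca":48,"i":37,"my":76,"xu":30},"wvy":80}
After op 6 (add /v/dqg 48): {"cj":27,"rm":{"f":5,"se":71},"v":{"ca":48,"dqg":48,"i":37,"my":76,"xu":30},"wvy":80}
After op 7 (replace /v/i 9): {"cj":27,"rm":{"f":5,"se":71},"v":{"ca":48,"dqg":48,"i":9,"my":76,"xu":30},"wvy":80}
After op 8 (replace /rm/f 0): {"cj":27,"rm":{"f":0,"se":71},"v":{"ca":48,"dqg":48,"i":9,"my":76,"xu":30},"wvy":80}
After op 9 (add /rm/a 24): {"cj":27,"rm":{"a":24,"f":0,"se":71},"v":{"ca":48,"dqg":48,"i":9,"my":76,"xu":30},"wvy":80}
After op 10 (add /v/xu 49): {"cj":27,"rm":{"a":24,"f":0,"se":71},"v":{"ca":48,"dqg":48,"i":9,"my":76,"xu":49},"wvy":80}
After op 11 (replace /wvy 23): {"cj":27,"rm":{"a":24,"f":0,"se":71},"v":{"ca":48,"dqg":48,"i":9,"my":76,"xu":49},"wvy":23}
After op 12 (add /rm/v 69): {"cj":27,"rm":{"a":24,"f":0,"se":71,"v":69},"v":{"ca":48,"dqg":48,"i":9,"my":76,"xu":49},"wvy":23}
After op 13 (add /rm/mfd 56): {"cj":27,"rm":{"a":24,"f":0,"mfd":56,"se":71,"v":69},"v":{"ca":48,"dqg":48,"i":9,"my":76,"xu":49},"wvy":23}
After op 14 (replace /wvy 77): {"cj":27,"rm":{"a":24,"f":0,"mfd":56,"se":71,"v":69},"v":{"ca":48,"dqg":48,"i":9,"my":76,"xu":49},"wvy":77}
After op 15 (replace /cj 64): {"cj":64,"rm":{"a":24,"f":0,"mfd":56,"se":71,"v":69},"v":{"ca":48,"dqg":48,"i":9,"my":76,"xu":49},"wvy":77}
After op 16 (add /rm/kh 42): {"cj":64,"rm":{"a":24,"f":0,"kh":42,"mfd":56,"se":71,"v":69},"v":{"ca":48,"dqg":48,"i":9,"my":76,"xu":49},"wvy":77}
After op 17 (replace /v 76): {"cj":64,"rm":{"a":24,"f":0,"kh":42,"mfd":56,"se":71,"v":69},"v":76,"wvy":77}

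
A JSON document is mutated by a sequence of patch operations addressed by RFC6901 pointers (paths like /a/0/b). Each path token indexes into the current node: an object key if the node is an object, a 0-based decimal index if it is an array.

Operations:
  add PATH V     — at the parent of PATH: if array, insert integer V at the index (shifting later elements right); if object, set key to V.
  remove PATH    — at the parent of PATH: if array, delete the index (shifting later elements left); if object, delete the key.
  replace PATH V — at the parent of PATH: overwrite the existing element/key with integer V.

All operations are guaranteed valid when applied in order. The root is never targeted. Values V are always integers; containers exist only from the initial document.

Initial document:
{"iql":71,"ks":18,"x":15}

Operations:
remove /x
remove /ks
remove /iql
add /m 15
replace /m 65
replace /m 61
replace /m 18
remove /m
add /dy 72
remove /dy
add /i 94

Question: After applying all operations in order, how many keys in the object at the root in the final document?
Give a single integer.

Answer: 1

Derivation:
After op 1 (remove /x): {"iql":71,"ks":18}
After op 2 (remove /ks): {"iql":71}
After op 3 (remove /iql): {}
After op 4 (add /m 15): {"m":15}
After op 5 (replace /m 65): {"m":65}
After op 6 (replace /m 61): {"m":61}
After op 7 (replace /m 18): {"m":18}
After op 8 (remove /m): {}
After op 9 (add /dy 72): {"dy":72}
After op 10 (remove /dy): {}
After op 11 (add /i 94): {"i":94}
Size at the root: 1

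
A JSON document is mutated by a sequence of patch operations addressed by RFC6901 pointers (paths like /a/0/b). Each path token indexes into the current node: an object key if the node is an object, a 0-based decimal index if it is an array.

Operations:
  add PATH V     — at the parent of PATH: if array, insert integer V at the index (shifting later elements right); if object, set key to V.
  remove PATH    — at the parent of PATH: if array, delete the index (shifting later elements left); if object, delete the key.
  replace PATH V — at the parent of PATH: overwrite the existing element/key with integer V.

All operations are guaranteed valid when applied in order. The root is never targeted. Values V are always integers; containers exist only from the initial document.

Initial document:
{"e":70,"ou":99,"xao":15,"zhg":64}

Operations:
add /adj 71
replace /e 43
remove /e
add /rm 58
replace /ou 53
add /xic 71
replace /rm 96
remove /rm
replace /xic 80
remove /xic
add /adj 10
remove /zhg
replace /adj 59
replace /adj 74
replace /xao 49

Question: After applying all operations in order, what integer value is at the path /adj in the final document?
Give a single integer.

After op 1 (add /adj 71): {"adj":71,"e":70,"ou":99,"xao":15,"zhg":64}
After op 2 (replace /e 43): {"adj":71,"e":43,"ou":99,"xao":15,"zhg":64}
After op 3 (remove /e): {"adj":71,"ou":99,"xao":15,"zhg":64}
After op 4 (add /rm 58): {"adj":71,"ou":99,"rm":58,"xao":15,"zhg":64}
After op 5 (replace /ou 53): {"adj":71,"ou":53,"rm":58,"xao":15,"zhg":64}
After op 6 (add /xic 71): {"adj":71,"ou":53,"rm":58,"xao":15,"xic":71,"zhg":64}
After op 7 (replace /rm 96): {"adj":71,"ou":53,"rm":96,"xao":15,"xic":71,"zhg":64}
After op 8 (remove /rm): {"adj":71,"ou":53,"xao":15,"xic":71,"zhg":64}
After op 9 (replace /xic 80): {"adj":71,"ou":53,"xao":15,"xic":80,"zhg":64}
After op 10 (remove /xic): {"adj":71,"ou":53,"xao":15,"zhg":64}
After op 11 (add /adj 10): {"adj":10,"ou":53,"xao":15,"zhg":64}
After op 12 (remove /zhg): {"adj":10,"ou":53,"xao":15}
After op 13 (replace /adj 59): {"adj":59,"ou":53,"xao":15}
After op 14 (replace /adj 74): {"adj":74,"ou":53,"xao":15}
After op 15 (replace /xao 49): {"adj":74,"ou":53,"xao":49}
Value at /adj: 74

Answer: 74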